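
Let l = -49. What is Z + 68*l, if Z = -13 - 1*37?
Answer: -3382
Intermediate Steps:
Z = -50 (Z = -13 - 37 = -50)
Z + 68*l = -50 + 68*(-49) = -50 - 3332 = -3382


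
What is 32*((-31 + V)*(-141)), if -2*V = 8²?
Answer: 284256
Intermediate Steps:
V = -32 (V = -½*8² = -½*64 = -32)
32*((-31 + V)*(-141)) = 32*((-31 - 32)*(-141)) = 32*(-63*(-141)) = 32*8883 = 284256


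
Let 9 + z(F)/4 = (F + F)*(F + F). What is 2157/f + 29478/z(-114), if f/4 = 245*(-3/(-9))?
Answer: 3271927/485100 ≈ 6.7449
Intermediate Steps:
f = 980/3 (f = 4*(245*(-3/(-9))) = 4*(245*(-3*(-⅑))) = 4*(245*(⅓)) = 4*(245/3) = 980/3 ≈ 326.67)
z(F) = -36 + 16*F² (z(F) = -36 + 4*((F + F)*(F + F)) = -36 + 4*((2*F)*(2*F)) = -36 + 4*(4*F²) = -36 + 16*F²)
2157/f + 29478/z(-114) = 2157/(980/3) + 29478/(-36 + 16*(-114)²) = 2157*(3/980) + 29478/(-36 + 16*12996) = 6471/980 + 29478/(-36 + 207936) = 6471/980 + 29478/207900 = 6471/980 + 29478*(1/207900) = 6471/980 + 4913/34650 = 3271927/485100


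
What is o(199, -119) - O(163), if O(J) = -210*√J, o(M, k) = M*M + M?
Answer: 39800 + 210*√163 ≈ 42481.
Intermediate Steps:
o(M, k) = M + M² (o(M, k) = M² + M = M + M²)
o(199, -119) - O(163) = 199*(1 + 199) - (-210)*√163 = 199*200 + 210*√163 = 39800 + 210*√163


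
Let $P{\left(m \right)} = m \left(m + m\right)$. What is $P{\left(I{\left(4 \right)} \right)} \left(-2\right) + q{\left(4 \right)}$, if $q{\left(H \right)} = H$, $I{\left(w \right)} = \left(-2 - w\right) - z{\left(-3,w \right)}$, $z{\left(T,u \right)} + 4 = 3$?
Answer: $-96$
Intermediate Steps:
$z{\left(T,u \right)} = -1$ ($z{\left(T,u \right)} = -4 + 3 = -1$)
$I{\left(w \right)} = -1 - w$ ($I{\left(w \right)} = \left(-2 - w\right) - -1 = \left(-2 - w\right) + 1 = -1 - w$)
$P{\left(m \right)} = 2 m^{2}$ ($P{\left(m \right)} = m 2 m = 2 m^{2}$)
$P{\left(I{\left(4 \right)} \right)} \left(-2\right) + q{\left(4 \right)} = 2 \left(-1 - 4\right)^{2} \left(-2\right) + 4 = 2 \left(-5\right)^{2} \left(-2\right) + 4 = 2 \cdot 25 \left(-2\right) + 4 = 50 \left(-2\right) + 4 = -100 + 4 = -96$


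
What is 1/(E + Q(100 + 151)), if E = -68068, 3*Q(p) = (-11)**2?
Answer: -3/204083 ≈ -1.4700e-5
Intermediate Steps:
Q(p) = 121/3 (Q(p) = (1/3)*(-11)**2 = (1/3)*121 = 121/3)
1/(E + Q(100 + 151)) = 1/(-68068 + 121/3) = 1/(-204083/3) = -3/204083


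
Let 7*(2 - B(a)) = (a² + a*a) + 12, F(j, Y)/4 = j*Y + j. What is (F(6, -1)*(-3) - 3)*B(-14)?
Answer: 1170/7 ≈ 167.14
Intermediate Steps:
F(j, Y) = 4*j + 4*Y*j (F(j, Y) = 4*(j*Y + j) = 4*(Y*j + j) = 4*(j + Y*j) = 4*j + 4*Y*j)
B(a) = 2/7 - 2*a²/7 (B(a) = 2 - ((a² + a*a) + 12)/7 = 2 - ((a² + a²) + 12)/7 = 2 - (2*a² + 12)/7 = 2 - (12 + 2*a²)/7 = 2 + (-12/7 - 2*a²/7) = 2/7 - 2*a²/7)
(F(6, -1)*(-3) - 3)*B(-14) = ((4*6*(1 - 1))*(-3) - 3)*(2/7 - 2/7*(-14)²) = ((4*6*0)*(-3) - 3)*(2/7 - 2/7*196) = (0*(-3) - 3)*(2/7 - 56) = (0 - 3)*(-390/7) = -3*(-390/7) = 1170/7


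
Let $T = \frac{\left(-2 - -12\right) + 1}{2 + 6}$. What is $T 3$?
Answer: $\frac{33}{8} \approx 4.125$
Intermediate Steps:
$T = \frac{11}{8}$ ($T = \frac{\left(-2 + 12\right) + 1}{8} = \left(10 + 1\right) \frac{1}{8} = 11 \cdot \frac{1}{8} = \frac{11}{8} \approx 1.375$)
$T 3 = \frac{11}{8} \cdot 3 = \frac{33}{8}$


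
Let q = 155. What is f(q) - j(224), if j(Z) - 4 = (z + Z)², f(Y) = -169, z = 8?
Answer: -53997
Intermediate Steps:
j(Z) = 4 + (8 + Z)²
f(q) - j(224) = -169 - (4 + (8 + 224)²) = -169 - (4 + 232²) = -169 - (4 + 53824) = -169 - 1*53828 = -169 - 53828 = -53997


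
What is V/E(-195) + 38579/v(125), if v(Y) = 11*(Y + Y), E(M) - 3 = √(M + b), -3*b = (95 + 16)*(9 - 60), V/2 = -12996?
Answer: 2821843/46750 - 17328*√47/187 ≈ -574.91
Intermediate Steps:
V = -25992 (V = 2*(-12996) = -25992)
b = 1887 (b = -(95 + 16)*(9 - 60)/3 = -37*(-51) = -⅓*(-5661) = 1887)
E(M) = 3 + √(1887 + M) (E(M) = 3 + √(M + 1887) = 3 + √(1887 + M))
v(Y) = 22*Y (v(Y) = 11*(2*Y) = 22*Y)
V/E(-195) + 38579/v(125) = -25992/(3 + √(1887 - 195)) + 38579/((22*125)) = -25992/(3 + √1692) + 38579/2750 = -25992/(3 + 6*√47) + 38579*(1/2750) = -25992/(3 + 6*√47) + 38579/2750 = 38579/2750 - 25992/(3 + 6*√47)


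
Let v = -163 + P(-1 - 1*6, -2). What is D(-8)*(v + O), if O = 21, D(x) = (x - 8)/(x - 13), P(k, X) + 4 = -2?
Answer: -2368/21 ≈ -112.76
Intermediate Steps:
P(k, X) = -6 (P(k, X) = -4 - 2 = -6)
D(x) = (-8 + x)/(-13 + x)
v = -169 (v = -163 - 6 = -169)
D(-8)*(v + O) = ((-8 - 8)/(-13 - 8))*(-169 + 21) = (-16/(-21))*(-148) = -1/21*(-16)*(-148) = (16/21)*(-148) = -2368/21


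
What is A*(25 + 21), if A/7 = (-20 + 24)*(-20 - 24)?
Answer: -56672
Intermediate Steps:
A = -1232 (A = 7*((-20 + 24)*(-20 - 24)) = 7*(4*(-44)) = 7*(-176) = -1232)
A*(25 + 21) = -1232*(25 + 21) = -1232*46 = -56672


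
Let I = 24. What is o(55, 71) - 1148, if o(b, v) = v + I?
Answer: -1053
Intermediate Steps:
o(b, v) = 24 + v (o(b, v) = v + 24 = 24 + v)
o(55, 71) - 1148 = (24 + 71) - 1148 = 95 - 1148 = -1053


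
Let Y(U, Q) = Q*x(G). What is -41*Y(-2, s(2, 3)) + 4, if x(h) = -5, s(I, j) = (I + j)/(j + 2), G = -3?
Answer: 209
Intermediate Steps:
s(I, j) = (I + j)/(2 + j)
Y(U, Q) = -5*Q (Y(U, Q) = Q*(-5) = -5*Q)
-41*Y(-2, s(2, 3)) + 4 = -(-205)*(2 + 3)/(2 + 3) + 4 = -(-205)*5/5 + 4 = -(-205)*(⅕)*5 + 4 = -(-205) + 4 = -41*(-5) + 4 = 205 + 4 = 209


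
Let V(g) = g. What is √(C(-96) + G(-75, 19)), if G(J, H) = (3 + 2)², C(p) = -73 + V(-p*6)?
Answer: 4*√33 ≈ 22.978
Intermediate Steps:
C(p) = -73 - 6*p (C(p) = -73 - p*6 = -73 - 6*p)
G(J, H) = 25 (G(J, H) = 5² = 25)
√(C(-96) + G(-75, 19)) = √((-73 - 6*(-96)) + 25) = √((-73 + 576) + 25) = √(503 + 25) = √528 = 4*√33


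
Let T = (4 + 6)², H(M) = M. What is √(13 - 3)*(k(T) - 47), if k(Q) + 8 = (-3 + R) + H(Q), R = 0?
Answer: 42*√10 ≈ 132.82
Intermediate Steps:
T = 100 (T = 10² = 100)
k(Q) = -11 + Q (k(Q) = -8 + ((-3 + 0) + Q) = -8 + (-3 + Q) = -11 + Q)
√(13 - 3)*(k(T) - 47) = √(13 - 3)*((-11 + 100) - 47) = √10*(89 - 47) = √10*42 = 42*√10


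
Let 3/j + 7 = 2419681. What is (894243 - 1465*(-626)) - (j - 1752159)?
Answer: 2874162980535/806558 ≈ 3.5635e+6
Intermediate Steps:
j = 1/806558 (j = 3/(-7 + 2419681) = 3/2419674 = 3*(1/2419674) = 1/806558 ≈ 1.2398e-6)
(894243 - 1465*(-626)) - (j - 1752159) = (894243 - 1465*(-626)) - (1/806558 - 1752159) = (894243 - 1*(-917090)) - 1*(-1413217858721/806558) = (894243 + 917090) + 1413217858721/806558 = 1811333 + 1413217858721/806558 = 2874162980535/806558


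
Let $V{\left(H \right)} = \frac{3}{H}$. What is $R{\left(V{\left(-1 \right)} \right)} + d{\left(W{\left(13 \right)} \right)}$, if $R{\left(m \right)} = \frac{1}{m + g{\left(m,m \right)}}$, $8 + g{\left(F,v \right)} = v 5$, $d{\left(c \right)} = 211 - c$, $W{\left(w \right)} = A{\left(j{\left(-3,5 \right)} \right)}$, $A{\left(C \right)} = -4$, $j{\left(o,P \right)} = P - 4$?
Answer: $\frac{5589}{26} \approx 214.96$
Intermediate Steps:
$j{\left(o,P \right)} = -4 + P$ ($j{\left(o,P \right)} = P - 4 = -4 + P$)
$W{\left(w \right)} = -4$
$g{\left(F,v \right)} = -8 + 5 v$ ($g{\left(F,v \right)} = -8 + v 5 = -8 + 5 v$)
$R{\left(m \right)} = \frac{1}{-8 + 6 m}$ ($R{\left(m \right)} = \frac{1}{m + \left(-8 + 5 m\right)} = \frac{1}{-8 + 6 m}$)
$R{\left(V{\left(-1 \right)} \right)} + d{\left(W{\left(13 \right)} \right)} = \frac{1}{2 \left(-4 + 3 \frac{3}{-1}\right)} + \left(211 - -4\right) = \frac{1}{2 \left(-4 + 3 \cdot 3 \left(-1\right)\right)} + \left(211 + 4\right) = \frac{1}{2 \left(-4 + 3 \left(-3\right)\right)} + 215 = \frac{1}{2 \left(-4 - 9\right)} + 215 = \frac{1}{2 \left(-13\right)} + 215 = \frac{1}{2} \left(- \frac{1}{13}\right) + 215 = - \frac{1}{26} + 215 = \frac{5589}{26}$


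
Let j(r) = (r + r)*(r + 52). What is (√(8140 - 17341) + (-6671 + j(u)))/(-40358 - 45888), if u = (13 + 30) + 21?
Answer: -8177/86246 - I*√9201/86246 ≈ -0.09481 - 0.0011122*I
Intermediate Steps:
u = 64 (u = 43 + 21 = 64)
j(r) = 2*r*(52 + r) (j(r) = (2*r)*(52 + r) = 2*r*(52 + r))
(√(8140 - 17341) + (-6671 + j(u)))/(-40358 - 45888) = (√(8140 - 17341) + (-6671 + 2*64*(52 + 64)))/(-40358 - 45888) = (√(-9201) + (-6671 + 2*64*116))/(-86246) = (I*√9201 + (-6671 + 14848))*(-1/86246) = (I*√9201 + 8177)*(-1/86246) = (8177 + I*√9201)*(-1/86246) = -8177/86246 - I*√9201/86246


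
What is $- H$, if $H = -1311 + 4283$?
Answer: $-2972$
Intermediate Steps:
$H = 2972$
$- H = \left(-1\right) 2972 = -2972$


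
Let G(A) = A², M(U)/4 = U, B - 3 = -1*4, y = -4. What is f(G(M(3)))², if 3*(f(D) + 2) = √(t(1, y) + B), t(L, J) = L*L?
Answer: 4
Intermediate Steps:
t(L, J) = L²
B = -1 (B = 3 - 1*4 = 3 - 4 = -1)
M(U) = 4*U
f(D) = -2 (f(D) = -2 + √(1² - 1)/3 = -2 + √(1 - 1)/3 = -2 + √0/3 = -2 + (⅓)*0 = -2 + 0 = -2)
f(G(M(3)))² = (-2)² = 4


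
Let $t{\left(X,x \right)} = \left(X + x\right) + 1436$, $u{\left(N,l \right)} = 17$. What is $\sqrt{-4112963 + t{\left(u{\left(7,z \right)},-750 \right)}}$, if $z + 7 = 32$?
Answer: $2 i \sqrt{1028065} \approx 2027.9 i$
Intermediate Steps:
$z = 25$ ($z = -7 + 32 = 25$)
$t{\left(X,x \right)} = 1436 + X + x$
$\sqrt{-4112963 + t{\left(u{\left(7,z \right)},-750 \right)}} = \sqrt{-4112963 + \left(1436 + 17 - 750\right)} = \sqrt{-4112963 + 703} = \sqrt{-4112260} = 2 i \sqrt{1028065}$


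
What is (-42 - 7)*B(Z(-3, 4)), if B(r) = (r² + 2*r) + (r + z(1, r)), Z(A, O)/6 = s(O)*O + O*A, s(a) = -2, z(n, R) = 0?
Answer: -687960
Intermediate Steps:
Z(A, O) = -12*O + 6*A*O (Z(A, O) = 6*(-2*O + O*A) = 6*(-2*O + A*O) = -12*O + 6*A*O)
B(r) = r² + 3*r (B(r) = (r² + 2*r) + (r + 0) = (r² + 2*r) + r = r² + 3*r)
(-42 - 7)*B(Z(-3, 4)) = (-42 - 7)*((6*4*(-2 - 3))*(3 + 6*4*(-2 - 3))) = -49*6*4*(-5)*(3 + 6*4*(-5)) = -(-5880)*(3 - 120) = -(-5880)*(-117) = -49*14040 = -687960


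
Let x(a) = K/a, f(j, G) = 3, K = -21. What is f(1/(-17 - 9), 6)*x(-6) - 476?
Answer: -931/2 ≈ -465.50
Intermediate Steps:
x(a) = -21/a
f(1/(-17 - 9), 6)*x(-6) - 476 = 3*(-21/(-6)) - 476 = 3*(-21*(-1/6)) - 476 = 3*(7/2) - 476 = 21/2 - 476 = -931/2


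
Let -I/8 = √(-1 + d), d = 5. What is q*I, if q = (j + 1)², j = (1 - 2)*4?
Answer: -144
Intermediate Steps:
j = -4 (j = -1*4 = -4)
q = 9 (q = (-4 + 1)² = (-3)² = 9)
I = -16 (I = -8*√(-1 + 5) = -8*√4 = -8*2 = -16)
q*I = 9*(-16) = -144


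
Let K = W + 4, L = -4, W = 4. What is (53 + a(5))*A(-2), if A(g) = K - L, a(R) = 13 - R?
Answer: 732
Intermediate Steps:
K = 8 (K = 4 + 4 = 8)
A(g) = 12 (A(g) = 8 - 1*(-4) = 8 + 4 = 12)
(53 + a(5))*A(-2) = (53 + (13 - 1*5))*12 = (53 + (13 - 5))*12 = (53 + 8)*12 = 61*12 = 732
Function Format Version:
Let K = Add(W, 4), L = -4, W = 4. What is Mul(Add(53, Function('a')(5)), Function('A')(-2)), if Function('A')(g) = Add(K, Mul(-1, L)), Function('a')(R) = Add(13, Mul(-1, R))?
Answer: 732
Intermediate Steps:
K = 8 (K = Add(4, 4) = 8)
Function('A')(g) = 12 (Function('A')(g) = Add(8, Mul(-1, -4)) = Add(8, 4) = 12)
Mul(Add(53, Function('a')(5)), Function('A')(-2)) = Mul(Add(53, Add(13, Mul(-1, 5))), 12) = Mul(Add(53, Add(13, -5)), 12) = Mul(Add(53, 8), 12) = Mul(61, 12) = 732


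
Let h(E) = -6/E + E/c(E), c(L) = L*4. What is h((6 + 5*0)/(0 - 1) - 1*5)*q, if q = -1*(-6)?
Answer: 105/22 ≈ 4.7727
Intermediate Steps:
q = 6
c(L) = 4*L
h(E) = ¼ - 6/E (h(E) = -6/E + E/((4*E)) = -6/E + E*(1/(4*E)) = -6/E + ¼ = ¼ - 6/E)
h((6 + 5*0)/(0 - 1) - 1*5)*q = ((-24 + ((6 + 5*0)/(0 - 1) - 1*5))/(4*((6 + 5*0)/(0 - 1) - 1*5)))*6 = ((-24 + ((6 + 0)/(-1) - 5))/(4*((6 + 0)/(-1) - 5)))*6 = ((-24 + (6*(-1) - 5))/(4*(6*(-1) - 5)))*6 = ((-24 + (-6 - 5))/(4*(-6 - 5)))*6 = ((¼)*(-24 - 11)/(-11))*6 = ((¼)*(-1/11)*(-35))*6 = (35/44)*6 = 105/22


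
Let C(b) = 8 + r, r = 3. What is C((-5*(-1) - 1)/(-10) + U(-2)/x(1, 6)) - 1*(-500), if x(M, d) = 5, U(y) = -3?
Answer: 511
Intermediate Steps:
C(b) = 11 (C(b) = 8 + 3 = 11)
C((-5*(-1) - 1)/(-10) + U(-2)/x(1, 6)) - 1*(-500) = 11 - 1*(-500) = 11 + 500 = 511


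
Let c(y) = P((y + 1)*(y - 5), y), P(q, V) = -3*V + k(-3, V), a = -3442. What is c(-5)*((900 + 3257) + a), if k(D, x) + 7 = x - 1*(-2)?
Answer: 3575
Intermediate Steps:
k(D, x) = -5 + x (k(D, x) = -7 + (x - 1*(-2)) = -7 + (x + 2) = -7 + (2 + x) = -5 + x)
P(q, V) = -5 - 2*V (P(q, V) = -3*V + (-5 + V) = -5 - 2*V)
c(y) = -5 - 2*y
c(-5)*((900 + 3257) + a) = (-5 - 2*(-5))*((900 + 3257) - 3442) = (-5 + 10)*(4157 - 3442) = 5*715 = 3575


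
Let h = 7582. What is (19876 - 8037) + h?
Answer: 19421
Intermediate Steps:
(19876 - 8037) + h = (19876 - 8037) + 7582 = 11839 + 7582 = 19421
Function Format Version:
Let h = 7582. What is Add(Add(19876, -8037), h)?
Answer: 19421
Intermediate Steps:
Add(Add(19876, -8037), h) = Add(Add(19876, -8037), 7582) = Add(11839, 7582) = 19421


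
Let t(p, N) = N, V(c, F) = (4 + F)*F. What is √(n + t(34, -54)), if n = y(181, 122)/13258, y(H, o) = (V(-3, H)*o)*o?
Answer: 2*√412385787779/6629 ≈ 193.75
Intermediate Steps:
V(c, F) = F*(4 + F)
y(H, o) = H*o²*(4 + H) (y(H, o) = ((H*(4 + H))*o)*o = (H*o*(4 + H))*o = H*o²*(4 + H))
n = 249195370/6629 (n = (181*122²*(4 + 181))/13258 = (181*14884*185)*(1/13258) = 498390740*(1/13258) = 249195370/6629 ≈ 37592.)
√(n + t(34, -54)) = √(249195370/6629 - 54) = √(248837404/6629) = 2*√412385787779/6629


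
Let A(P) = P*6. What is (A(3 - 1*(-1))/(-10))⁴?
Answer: 20736/625 ≈ 33.178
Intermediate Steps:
A(P) = 6*P
(A(3 - 1*(-1))/(-10))⁴ = ((6*(3 - 1*(-1)))/(-10))⁴ = ((6*(3 + 1))*(-⅒))⁴ = ((6*4)*(-⅒))⁴ = (24*(-⅒))⁴ = (-12/5)⁴ = 20736/625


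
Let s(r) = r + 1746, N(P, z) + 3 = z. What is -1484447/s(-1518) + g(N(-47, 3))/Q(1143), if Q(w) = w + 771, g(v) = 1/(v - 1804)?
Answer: -427131810905/65604264 ≈ -6510.7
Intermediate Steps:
N(P, z) = -3 + z
s(r) = 1746 + r
g(v) = 1/(-1804 + v)
Q(w) = 771 + w
-1484447/s(-1518) + g(N(-47, 3))/Q(1143) = -1484447/(1746 - 1518) + 1/((-1804 + (-3 + 3))*(771 + 1143)) = -1484447/228 + 1/((-1804 + 0)*1914) = -1484447*1/228 + (1/1914)/(-1804) = -1484447/228 - 1/1804*1/1914 = -1484447/228 - 1/3452856 = -427131810905/65604264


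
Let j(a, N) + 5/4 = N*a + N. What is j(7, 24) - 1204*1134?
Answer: -5460581/4 ≈ -1.3651e+6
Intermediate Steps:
j(a, N) = -5/4 + N + N*a (j(a, N) = -5/4 + (N*a + N) = -5/4 + (N + N*a) = -5/4 + N + N*a)
j(7, 24) - 1204*1134 = (-5/4 + 24 + 24*7) - 1204*1134 = (-5/4 + 24 + 168) - 1365336 = 763/4 - 1365336 = -5460581/4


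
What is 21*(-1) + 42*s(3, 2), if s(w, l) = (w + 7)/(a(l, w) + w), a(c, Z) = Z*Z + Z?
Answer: 7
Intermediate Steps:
a(c, Z) = Z + Z² (a(c, Z) = Z² + Z = Z + Z²)
s(w, l) = (7 + w)/(w + w*(1 + w)) (s(w, l) = (w + 7)/(w*(1 + w) + w) = (7 + w)/(w + w*(1 + w)))
21*(-1) + 42*s(3, 2) = 21*(-1) + 42*((7 + 3)/(3*(2 + 3))) = -21 + 42*((⅓)*10/5) = -21 + 42*((⅓)*(⅕)*10) = -21 + 42*(⅔) = -21 + 28 = 7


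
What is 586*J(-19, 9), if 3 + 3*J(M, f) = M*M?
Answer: 209788/3 ≈ 69929.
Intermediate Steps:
J(M, f) = -1 + M²/3 (J(M, f) = -1 + (M*M)/3 = -1 + M²/3)
586*J(-19, 9) = 586*(-1 + (⅓)*(-19)²) = 586*(-1 + (⅓)*361) = 586*(-1 + 361/3) = 586*(358/3) = 209788/3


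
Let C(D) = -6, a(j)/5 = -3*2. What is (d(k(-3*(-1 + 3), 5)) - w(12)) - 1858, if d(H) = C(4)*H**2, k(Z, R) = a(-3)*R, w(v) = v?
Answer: -136870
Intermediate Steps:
a(j) = -30 (a(j) = 5*(-3*2) = 5*(-6) = -30)
k(Z, R) = -30*R
d(H) = -6*H**2
(d(k(-3*(-1 + 3), 5)) - w(12)) - 1858 = (-6*(-30*5)**2 - 1*12) - 1858 = (-6*(-150)**2 - 12) - 1858 = (-6*22500 - 12) - 1858 = (-135000 - 12) - 1858 = -135012 - 1858 = -136870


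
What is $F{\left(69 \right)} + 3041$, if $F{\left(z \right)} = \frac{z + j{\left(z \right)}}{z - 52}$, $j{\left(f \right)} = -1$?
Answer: $3045$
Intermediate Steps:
$F{\left(z \right)} = \frac{-1 + z}{-52 + z}$ ($F{\left(z \right)} = \frac{z - 1}{z - 52} = \frac{-1 + z}{-52 + z}$)
$F{\left(69 \right)} + 3041 = \frac{-1 + 69}{-52 + 69} + 3041 = \frac{1}{17} \cdot 68 + 3041 = 4 + 3041 = 3045$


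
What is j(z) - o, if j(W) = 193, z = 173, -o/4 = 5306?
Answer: 21417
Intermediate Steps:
o = -21224 (o = -4*5306 = -21224)
j(z) - o = 193 - 1*(-21224) = 193 + 21224 = 21417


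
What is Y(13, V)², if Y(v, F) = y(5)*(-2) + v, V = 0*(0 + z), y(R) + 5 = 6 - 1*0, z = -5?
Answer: 121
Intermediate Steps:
y(R) = 1 (y(R) = -5 + (6 - 1*0) = -5 + (6 + 0) = -5 + 6 = 1)
V = 0 (V = 0*(0 - 5) = 0*(-5) = 0)
Y(v, F) = -2 + v (Y(v, F) = 1*(-2) + v = -2 + v)
Y(13, V)² = (-2 + 13)² = 11² = 121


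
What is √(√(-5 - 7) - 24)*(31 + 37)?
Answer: 68*√(-24 + 2*I*√3) ≈ 23.98 + 333.99*I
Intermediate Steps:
√(√(-5 - 7) - 24)*(31 + 37) = √(√(-12) - 24)*68 = √(2*I*√3 - 24)*68 = √(-24 + 2*I*√3)*68 = 68*√(-24 + 2*I*√3)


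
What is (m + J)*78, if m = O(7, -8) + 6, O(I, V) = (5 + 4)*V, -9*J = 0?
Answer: -5148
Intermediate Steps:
J = 0 (J = -1/9*0 = 0)
O(I, V) = 9*V
m = -66 (m = 9*(-8) + 6 = -72 + 6 = -66)
(m + J)*78 = (-66 + 0)*78 = -66*78 = -5148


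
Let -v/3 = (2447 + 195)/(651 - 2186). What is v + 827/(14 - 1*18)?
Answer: -1237741/6140 ≈ -201.59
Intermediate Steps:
v = 7926/1535 (v = -3*(2447 + 195)/(651 - 2186) = -7926/(-1535) = -7926*(-1)/1535 = -3*(-2642/1535) = 7926/1535 ≈ 5.1635)
v + 827/(14 - 1*18) = 7926/1535 + 827/(14 - 1*18) = 7926/1535 + 827/(14 - 18) = 7926/1535 + 827/(-4) = 7926/1535 + 827*(-¼) = 7926/1535 - 827/4 = -1237741/6140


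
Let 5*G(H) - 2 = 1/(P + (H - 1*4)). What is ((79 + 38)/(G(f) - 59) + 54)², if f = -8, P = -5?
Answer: 67124000889/24820324 ≈ 2704.4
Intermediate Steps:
G(H) = ⅖ + 1/(5*(-9 + H)) (G(H) = ⅖ + 1/(5*(-5 + (H - 1*4))) = ⅖ + 1/(5*(-5 + (H - 4))) = ⅖ + 1/(5*(-5 + (-4 + H))) = ⅖ + 1/(5*(-9 + H)))
((79 + 38)/(G(f) - 59) + 54)² = ((79 + 38)/((-17 + 2*(-8))/(5*(-9 - 8)) - 59) + 54)² = (117/((⅕)*(-17 - 16)/(-17) - 59) + 54)² = (117/((⅕)*(-1/17)*(-33) - 59) + 54)² = (117/(33/85 - 59) + 54)² = (117/(-4982/85) + 54)² = (117*(-85/4982) + 54)² = (-9945/4982 + 54)² = (259083/4982)² = 67124000889/24820324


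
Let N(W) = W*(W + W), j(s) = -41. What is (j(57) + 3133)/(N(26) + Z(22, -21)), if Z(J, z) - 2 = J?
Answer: 773/344 ≈ 2.2471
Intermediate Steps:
N(W) = 2*W² (N(W) = W*(2*W) = 2*W²)
Z(J, z) = 2 + J
(j(57) + 3133)/(N(26) + Z(22, -21)) = (-41 + 3133)/(2*26² + (2 + 22)) = 3092/(2*676 + 24) = 3092/(1352 + 24) = 3092/1376 = 3092*(1/1376) = 773/344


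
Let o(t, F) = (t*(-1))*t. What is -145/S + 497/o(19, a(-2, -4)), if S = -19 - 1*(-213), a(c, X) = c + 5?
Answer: -148763/70034 ≈ -2.1242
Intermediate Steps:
a(c, X) = 5 + c
o(t, F) = -t² (o(t, F) = (-t)*t = -t²)
S = 194 (S = -19 + 213 = 194)
-145/S + 497/o(19, a(-2, -4)) = -145/194 + 497/((-1*19²)) = -145*1/194 + 497/((-1*361)) = -145/194 + 497/(-361) = -145/194 + 497*(-1/361) = -145/194 - 497/361 = -148763/70034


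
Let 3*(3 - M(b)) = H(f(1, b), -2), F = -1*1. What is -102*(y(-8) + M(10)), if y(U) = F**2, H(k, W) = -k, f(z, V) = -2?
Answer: -340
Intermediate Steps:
F = -1
M(b) = 7/3 (M(b) = 3 - (-1)*(-2)/3 = 3 - 1/3*2 = 3 - 2/3 = 7/3)
y(U) = 1 (y(U) = (-1)**2 = 1)
-102*(y(-8) + M(10)) = -102*(1 + 7/3) = -102*10/3 = -340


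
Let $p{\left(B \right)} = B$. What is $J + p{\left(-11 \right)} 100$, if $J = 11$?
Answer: $-1089$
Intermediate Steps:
$J + p{\left(-11 \right)} 100 = 11 - 1100 = -1089$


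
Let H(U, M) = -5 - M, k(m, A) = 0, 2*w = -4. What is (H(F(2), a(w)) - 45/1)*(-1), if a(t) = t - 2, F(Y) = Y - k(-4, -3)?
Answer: 46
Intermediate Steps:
w = -2 (w = (½)*(-4) = -2)
F(Y) = Y (F(Y) = Y - 1*0 = Y + 0 = Y)
a(t) = -2 + t
(H(F(2), a(w)) - 45/1)*(-1) = ((-5 - (-2 - 2)) - 45/1)*(-1) = ((-5 - 1*(-4)) - 45*1)*(-1) = ((-5 + 4) - 45)*(-1) = (-1 - 45)*(-1) = -46*(-1) = 46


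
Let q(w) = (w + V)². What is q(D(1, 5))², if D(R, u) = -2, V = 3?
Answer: 1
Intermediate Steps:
q(w) = (3 + w)² (q(w) = (w + 3)² = (3 + w)²)
q(D(1, 5))² = ((3 - 2)²)² = (1²)² = 1² = 1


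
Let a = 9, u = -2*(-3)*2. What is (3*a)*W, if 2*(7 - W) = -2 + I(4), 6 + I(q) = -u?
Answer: 459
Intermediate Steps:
u = 12 (u = 6*2 = 12)
I(q) = -18 (I(q) = -6 - 1*12 = -6 - 12 = -18)
W = 17 (W = 7 - (-2 - 18)/2 = 7 - ½*(-20) = 7 + 10 = 17)
(3*a)*W = (3*9)*17 = 27*17 = 459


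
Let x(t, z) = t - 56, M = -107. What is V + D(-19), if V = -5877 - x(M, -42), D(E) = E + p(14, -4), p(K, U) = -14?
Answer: -5747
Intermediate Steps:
x(t, z) = -56 + t
D(E) = -14 + E (D(E) = E - 14 = -14 + E)
V = -5714 (V = -5877 - (-56 - 107) = -5877 - 1*(-163) = -5877 + 163 = -5714)
V + D(-19) = -5714 + (-14 - 19) = -5714 - 33 = -5747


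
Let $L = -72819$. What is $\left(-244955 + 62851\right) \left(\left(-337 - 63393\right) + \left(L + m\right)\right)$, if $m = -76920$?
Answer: $38873558776$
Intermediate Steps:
$\left(-244955 + 62851\right) \left(\left(-337 - 63393\right) + \left(L + m\right)\right) = \left(-244955 + 62851\right) \left(\left(-337 - 63393\right) - 149739\right) = - 182104 \left(\left(-337 - 63393\right) - 149739\right) = - 182104 \left(-63730 - 149739\right) = \left(-182104\right) \left(-213469\right) = 38873558776$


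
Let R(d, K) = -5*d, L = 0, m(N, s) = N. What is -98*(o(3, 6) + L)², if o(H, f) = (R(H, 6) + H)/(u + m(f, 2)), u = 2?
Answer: -441/2 ≈ -220.50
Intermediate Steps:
o(H, f) = -4*H/(2 + f) (o(H, f) = (-5*H + H)/(2 + f) = (-4*H)/(2 + f) = -4*H/(2 + f))
-98*(o(3, 6) + L)² = -98*(-4*3/(2 + 6) + 0)² = -98*(-4*3/8 + 0)² = -98*(-4*3*⅛ + 0)² = -98*(-3/2 + 0)² = -98*(-3/2)² = -98*9/4 = -441/2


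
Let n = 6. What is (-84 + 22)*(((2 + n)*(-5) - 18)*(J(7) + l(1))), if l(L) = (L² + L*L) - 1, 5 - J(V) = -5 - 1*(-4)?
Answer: 25172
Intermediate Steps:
J(V) = 6 (J(V) = 5 - (-5 - 1*(-4)) = 5 - (-5 + 4) = 5 - 1*(-1) = 5 + 1 = 6)
l(L) = -1 + 2*L² (l(L) = (L² + L²) - 1 = 2*L² - 1 = -1 + 2*L²)
(-84 + 22)*(((2 + n)*(-5) - 18)*(J(7) + l(1))) = (-84 + 22)*(((2 + 6)*(-5) - 18)*(6 + (-1 + 2*1²))) = -62*(8*(-5) - 18)*(6 + (-1 + 2*1)) = -62*(-40 - 18)*(6 + (-1 + 2)) = -(-3596)*(6 + 1) = -(-3596)*7 = -62*(-406) = 25172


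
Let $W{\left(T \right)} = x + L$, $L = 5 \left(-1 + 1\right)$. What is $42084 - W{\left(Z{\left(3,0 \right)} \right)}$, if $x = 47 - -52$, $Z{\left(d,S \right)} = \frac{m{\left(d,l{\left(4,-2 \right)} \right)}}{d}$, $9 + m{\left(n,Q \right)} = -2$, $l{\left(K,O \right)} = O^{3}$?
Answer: $41985$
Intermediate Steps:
$m{\left(n,Q \right)} = -11$ ($m{\left(n,Q \right)} = -9 - 2 = -11$)
$L = 0$ ($L = 5 \cdot 0 = 0$)
$Z{\left(d,S \right)} = - \frac{11}{d}$
$x = 99$ ($x = 47 + 52 = 99$)
$W{\left(T \right)} = 99$ ($W{\left(T \right)} = 99 + 0 = 99$)
$42084 - W{\left(Z{\left(3,0 \right)} \right)} = 42084 - 99 = 41985$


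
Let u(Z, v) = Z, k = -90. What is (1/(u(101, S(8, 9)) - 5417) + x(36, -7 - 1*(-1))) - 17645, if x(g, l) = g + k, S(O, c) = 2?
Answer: -94087885/5316 ≈ -17699.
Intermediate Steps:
x(g, l) = -90 + g (x(g, l) = g - 90 = -90 + g)
(1/(u(101, S(8, 9)) - 5417) + x(36, -7 - 1*(-1))) - 17645 = (1/(101 - 5417) + (-90 + 36)) - 17645 = (1/(-5316) - 54) - 17645 = (-1/5316 - 54) - 17645 = -287065/5316 - 17645 = -94087885/5316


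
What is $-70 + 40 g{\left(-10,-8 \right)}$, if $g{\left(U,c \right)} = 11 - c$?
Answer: $690$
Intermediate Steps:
$-70 + 40 g{\left(-10,-8 \right)} = -70 + 40 \left(11 - -8\right) = -70 + 40 \left(11 + 8\right) = -70 + 40 \cdot 19 = -70 + 760 = 690$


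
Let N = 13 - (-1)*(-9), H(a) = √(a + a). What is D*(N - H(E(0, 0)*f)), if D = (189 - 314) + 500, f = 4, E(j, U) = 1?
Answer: 1500 - 750*√2 ≈ 439.34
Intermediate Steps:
H(a) = √2*√a (H(a) = √(2*a) = √2*√a)
D = 375 (D = -125 + 500 = 375)
N = 4 (N = 13 - 1*9 = 13 - 9 = 4)
D*(N - H(E(0, 0)*f)) = 375*(4 - √2*√(1*4)) = 375*(4 - √2*√4) = 375*(4 - √2*2) = 375*(4 - 2*√2) = 1500 - 750*√2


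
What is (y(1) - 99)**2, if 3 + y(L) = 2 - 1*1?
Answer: 10201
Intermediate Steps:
y(L) = -2 (y(L) = -3 + (2 - 1*1) = -3 + (2 - 1) = -3 + 1 = -2)
(y(1) - 99)**2 = (-2 - 99)**2 = (-101)**2 = 10201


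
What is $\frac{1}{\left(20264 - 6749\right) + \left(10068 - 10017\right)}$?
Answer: $\frac{1}{13566} \approx 7.3714 \cdot 10^{-5}$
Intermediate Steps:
$\frac{1}{\left(20264 - 6749\right) + \left(10068 - 10017\right)} = \frac{1}{13515 + 51} = \frac{1}{13566}$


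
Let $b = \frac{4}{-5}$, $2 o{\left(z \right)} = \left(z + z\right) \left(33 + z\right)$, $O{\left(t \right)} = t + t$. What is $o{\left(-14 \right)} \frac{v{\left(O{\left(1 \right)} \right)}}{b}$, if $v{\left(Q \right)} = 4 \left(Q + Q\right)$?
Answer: $5320$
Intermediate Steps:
$O{\left(t \right)} = 2 t$
$o{\left(z \right)} = z \left(33 + z\right)$ ($o{\left(z \right)} = \frac{\left(z + z\right) \left(33 + z\right)}{2} = \frac{2 z \left(33 + z\right)}{2} = z \left(33 + z\right)$)
$v{\left(Q \right)} = 8 Q$ ($v{\left(Q \right)} = 4 \cdot 2 Q = 8 Q$)
$b = - \frac{4}{5}$ ($b = 4 \left(- \frac{1}{5}\right) = - \frac{4}{5} \approx -0.8$)
$o{\left(-14 \right)} \frac{v{\left(O{\left(1 \right)} \right)}}{b} = - 14 \left(33 - 14\right) \frac{8 \cdot 2 \cdot 1}{- \frac{4}{5}} = \left(-14\right) 19 \cdot 8 \cdot 2 \left(- \frac{5}{4}\right) = - 266 \cdot 16 \left(- \frac{5}{4}\right) = \left(-266\right) \left(-20\right) = 5320$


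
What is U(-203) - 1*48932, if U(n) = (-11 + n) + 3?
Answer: -49143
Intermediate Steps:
U(n) = -8 + n
U(-203) - 1*48932 = (-8 - 203) - 1*48932 = -211 - 48932 = -49143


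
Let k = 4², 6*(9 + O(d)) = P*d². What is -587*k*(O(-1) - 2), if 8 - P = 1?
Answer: 277064/3 ≈ 92355.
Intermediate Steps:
P = 7 (P = 8 - 1*1 = 8 - 1 = 7)
O(d) = -9 + 7*d²/6 (O(d) = -9 + (7*d²)/6 = -9 + 7*d²/6)
k = 16
-587*k*(O(-1) - 2) = -9392*((-9 + (7/6)*(-1)²) - 2) = -9392*((-9 + (7/6)*1) - 2) = -9392*((-9 + 7/6) - 2) = -9392*(-47/6 - 2) = -9392*(-59)/6 = -587*(-472/3) = 277064/3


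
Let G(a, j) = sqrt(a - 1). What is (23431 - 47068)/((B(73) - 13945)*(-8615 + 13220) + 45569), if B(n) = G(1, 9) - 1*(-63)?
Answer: 23637/63881041 ≈ 0.00037002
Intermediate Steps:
G(a, j) = sqrt(-1 + a)
B(n) = 63 (B(n) = sqrt(-1 + 1) - 1*(-63) = sqrt(0) + 63 = 0 + 63 = 63)
(23431 - 47068)/((B(73) - 13945)*(-8615 + 13220) + 45569) = (23431 - 47068)/((63 - 13945)*(-8615 + 13220) + 45569) = -23637/(-13882*4605 + 45569) = -23637/(-63926610 + 45569) = -23637/(-63881041) = -23637*(-1/63881041) = 23637/63881041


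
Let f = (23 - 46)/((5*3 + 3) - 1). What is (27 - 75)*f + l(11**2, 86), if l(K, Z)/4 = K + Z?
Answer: 15180/17 ≈ 892.94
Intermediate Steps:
l(K, Z) = 4*K + 4*Z (l(K, Z) = 4*(K + Z) = 4*K + 4*Z)
f = -23/17 (f = -23/((15 + 3) - 1) = -23/(18 - 1) = -23/17 ≈ -1.3529)
(27 - 75)*f + l(11**2, 86) = (27 - 75)*(-23/17) + (4*11**2 + 4*86) = -48*(-23/17) + (4*121 + 344) = 1104/17 + (484 + 344) = 1104/17 + 828 = 15180/17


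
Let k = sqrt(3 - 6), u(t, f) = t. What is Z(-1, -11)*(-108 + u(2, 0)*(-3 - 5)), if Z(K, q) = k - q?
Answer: -1364 - 124*I*sqrt(3) ≈ -1364.0 - 214.77*I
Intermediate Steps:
k = I*sqrt(3) (k = sqrt(-3) = I*sqrt(3) ≈ 1.732*I)
Z(K, q) = -q + I*sqrt(3) (Z(K, q) = I*sqrt(3) - q = -q + I*sqrt(3))
Z(-1, -11)*(-108 + u(2, 0)*(-3 - 5)) = (-1*(-11) + I*sqrt(3))*(-108 + 2*(-3 - 5)) = (11 + I*sqrt(3))*(-108 + 2*(-8)) = (11 + I*sqrt(3))*(-108 - 16) = (11 + I*sqrt(3))*(-124) = -1364 - 124*I*sqrt(3)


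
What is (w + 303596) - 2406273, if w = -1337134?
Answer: -3439811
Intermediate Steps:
(w + 303596) - 2406273 = (-1337134 + 303596) - 2406273 = -1033538 - 2406273 = -3439811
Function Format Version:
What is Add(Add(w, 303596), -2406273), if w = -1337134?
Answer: -3439811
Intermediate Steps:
Add(Add(w, 303596), -2406273) = Add(Add(-1337134, 303596), -2406273) = Add(-1033538, -2406273) = -3439811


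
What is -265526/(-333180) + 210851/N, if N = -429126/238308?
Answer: -1395111789856097/11914683390 ≈ -1.1709e+5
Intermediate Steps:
N = -71521/39718 (N = -429126*1/238308 = -71521/39718 ≈ -1.8007)
-265526/(-333180) + 210851/N = -265526/(-333180) + 210851/(-71521/39718) = -265526*(-1/333180) + 210851*(-39718/71521) = 132763/166590 - 8374580018/71521 = -1395111789856097/11914683390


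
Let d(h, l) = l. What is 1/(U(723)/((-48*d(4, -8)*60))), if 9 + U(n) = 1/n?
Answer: -8328960/3253 ≈ -2560.4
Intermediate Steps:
U(n) = -9 + 1/n
1/(U(723)/((-48*d(4, -8)*60))) = 1/((-9 + 1/723)/((-48*(-8)*60))) = 1/((-9 + 1/723)/((384*60))) = 1/(-6506/723/23040) = 1/(-6506/723*1/23040) = 1/(-3253/8328960) = -8328960/3253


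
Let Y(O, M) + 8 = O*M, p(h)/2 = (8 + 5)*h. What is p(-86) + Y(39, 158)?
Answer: 3918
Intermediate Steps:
p(h) = 26*h (p(h) = 2*((8 + 5)*h) = 2*(13*h) = 26*h)
Y(O, M) = -8 + M*O (Y(O, M) = -8 + O*M = -8 + M*O)
p(-86) + Y(39, 158) = 26*(-86) + (-8 + 158*39) = -2236 + (-8 + 6162) = -2236 + 6154 = 3918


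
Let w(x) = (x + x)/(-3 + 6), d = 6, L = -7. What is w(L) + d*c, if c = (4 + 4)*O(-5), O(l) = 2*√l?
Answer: -14/3 + 96*I*√5 ≈ -4.6667 + 214.66*I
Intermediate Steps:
w(x) = 2*x/3 (w(x) = (2*x)/3 = (2*x)*(⅓) = 2*x/3)
c = 16*I*√5 (c = (4 + 4)*(2*√(-5)) = 8*(2*(I*√5)) = 8*(2*I*√5) = 16*I*√5 ≈ 35.777*I)
w(L) + d*c = (⅔)*(-7) + 6*(16*I*√5) = -14/3 + 96*I*√5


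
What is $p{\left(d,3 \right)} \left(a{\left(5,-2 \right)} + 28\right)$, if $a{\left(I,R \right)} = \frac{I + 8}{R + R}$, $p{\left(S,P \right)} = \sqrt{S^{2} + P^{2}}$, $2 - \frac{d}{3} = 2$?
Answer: $\frac{297}{4} \approx 74.25$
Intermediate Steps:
$d = 0$ ($d = 6 - 6 = 0$)
$p{\left(S,P \right)} = \sqrt{P^{2} + S^{2}}$
$a{\left(I,R \right)} = \frac{8 + I}{2 R}$
$p{\left(d,3 \right)} \left(a{\left(5,-2 \right)} + 28\right) = \sqrt{3^{2} + 0^{2}} \left(\frac{8 + 5}{2 \left(-2\right)} + 28\right) = \sqrt{9 + 0} \left(\frac{1}{2} \left(- \frac{1}{2}\right) 13 + 28\right) = \sqrt{9} \left(- \frac{13}{4} + 28\right) = 3 \cdot \frac{99}{4} = \frac{297}{4}$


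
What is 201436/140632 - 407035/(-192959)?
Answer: 24027758811/6784052522 ≈ 3.5418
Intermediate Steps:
201436/140632 - 407035/(-192959) = 201436*(1/140632) - 407035*(-1/192959) = 50359/35158 + 407035/192959 = 24027758811/6784052522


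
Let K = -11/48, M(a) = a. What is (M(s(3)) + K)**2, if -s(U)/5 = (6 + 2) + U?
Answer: 7027801/2304 ≈ 3050.3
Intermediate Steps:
s(U) = -40 - 5*U (s(U) = -5*((6 + 2) + U) = -5*(8 + U) = -40 - 5*U)
K = -11/48 (K = -11*1/48 = -11/48 ≈ -0.22917)
(M(s(3)) + K)**2 = ((-40 - 5*3) - 11/48)**2 = ((-40 - 15) - 11/48)**2 = (-55 - 11/48)**2 = (-2651/48)**2 = 7027801/2304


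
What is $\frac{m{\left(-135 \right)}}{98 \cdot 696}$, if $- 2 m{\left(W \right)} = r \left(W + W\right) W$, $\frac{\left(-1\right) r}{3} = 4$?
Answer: $\frac{18225}{5684} \approx 3.2064$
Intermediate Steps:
$r = -12$ ($r = \left(-3\right) 4 = -12$)
$m{\left(W \right)} = 12 W^{2}$ ($m{\left(W \right)} = - \frac{- 12 \left(W + W\right) W}{2} = - \frac{- 12 \cdot 2 W W}{2} = - \frac{- 24 W W}{2} = - \frac{\left(-24\right) W^{2}}{2} = 12 W^{2}$)
$\frac{m{\left(-135 \right)}}{98 \cdot 696} = \frac{12 \left(-135\right)^{2}}{98 \cdot 696} = \frac{12 \cdot 18225}{68208} = 218700 \cdot \frac{1}{68208} = \frac{18225}{5684}$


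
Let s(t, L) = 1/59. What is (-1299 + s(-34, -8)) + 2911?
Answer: 95109/59 ≈ 1612.0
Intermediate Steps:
s(t, L) = 1/59
(-1299 + s(-34, -8)) + 2911 = (-1299 + 1/59) + 2911 = -76640/59 + 2911 = 95109/59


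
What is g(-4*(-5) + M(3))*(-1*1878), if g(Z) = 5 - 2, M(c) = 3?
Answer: -5634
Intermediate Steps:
g(Z) = 3
g(-4*(-5) + M(3))*(-1*1878) = 3*(-1*1878) = 3*(-1878) = -5634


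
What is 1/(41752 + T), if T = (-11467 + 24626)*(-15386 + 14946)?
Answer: -1/5748208 ≈ -1.7397e-7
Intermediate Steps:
T = -5789960 (T = 13159*(-440) = -5789960)
1/(41752 + T) = 1/(41752 - 5789960) = 1/(-5748208) = -1/5748208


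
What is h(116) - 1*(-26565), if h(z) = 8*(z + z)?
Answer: 28421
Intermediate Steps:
h(z) = 16*z (h(z) = 8*(2*z) = 16*z)
h(116) - 1*(-26565) = 16*116 - 1*(-26565) = 1856 + 26565 = 28421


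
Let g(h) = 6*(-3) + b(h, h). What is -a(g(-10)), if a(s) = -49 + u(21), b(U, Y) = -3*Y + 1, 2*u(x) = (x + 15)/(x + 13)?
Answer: 824/17 ≈ 48.471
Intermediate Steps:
u(x) = (15 + x)/(2*(13 + x)) (u(x) = ((x + 15)/(x + 13))/2 = ((15 + x)/(13 + x))/2 = (15 + x)/(2*(13 + x)))
b(U, Y) = 1 - 3*Y
g(h) = -17 - 3*h (g(h) = 6*(-3) + (1 - 3*h) = -18 + (1 - 3*h) = -17 - 3*h)
a(s) = -824/17 (a(s) = -49 + (15 + 21)/(2*(13 + 21)) = -49 + (½)*36/34 = -49 + (½)*(1/34)*36 = -49 + 9/17 = -824/17)
-a(g(-10)) = -1*(-824/17) = 824/17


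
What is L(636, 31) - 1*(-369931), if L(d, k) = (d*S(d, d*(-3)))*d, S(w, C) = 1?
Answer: 774427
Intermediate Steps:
L(d, k) = d² (L(d, k) = (d*1)*d = d*d = d²)
L(636, 31) - 1*(-369931) = 636² - 1*(-369931) = 404496 + 369931 = 774427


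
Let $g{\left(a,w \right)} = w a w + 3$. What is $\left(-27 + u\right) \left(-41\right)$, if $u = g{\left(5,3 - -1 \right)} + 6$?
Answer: $-2542$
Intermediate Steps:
$g{\left(a,w \right)} = 3 + a w^{2}$ ($g{\left(a,w \right)} = a w w + 3 = a w^{2} + 3 = 3 + a w^{2}$)
$u = 89$ ($u = \left(3 + 5 \left(3 - -1\right)^{2}\right) + 6 = \left(3 + 5 \left(3 + 1\right)^{2}\right) + 6 = \left(3 + 5 \cdot 4^{2}\right) + 6 = \left(3 + 5 \cdot 16\right) + 6 = \left(3 + 80\right) + 6 = 83 + 6 = 89$)
$\left(-27 + u\right) \left(-41\right) = \left(-27 + 89\right) \left(-41\right) = 62 \left(-41\right) = -2542$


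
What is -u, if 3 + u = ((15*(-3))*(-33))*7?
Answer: -10392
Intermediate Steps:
u = 10392 (u = -3 + ((15*(-3))*(-33))*7 = -3 - 45*(-33)*7 = -3 + 1485*7 = -3 + 10395 = 10392)
-u = -1*10392 = -10392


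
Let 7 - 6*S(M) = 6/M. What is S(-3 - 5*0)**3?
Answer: 27/8 ≈ 3.3750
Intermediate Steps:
S(M) = 7/6 - 1/M
S(-3 - 5*0)**3 = (7/6 - 1/(-3 - 5*0))**3 = (7/6 - 1/(-3 + 0))**3 = (7/6 - 1/(-3))**3 = (7/6 - 1*(-1/3))**3 = (7/6 + 1/3)**3 = (3/2)**3 = 27/8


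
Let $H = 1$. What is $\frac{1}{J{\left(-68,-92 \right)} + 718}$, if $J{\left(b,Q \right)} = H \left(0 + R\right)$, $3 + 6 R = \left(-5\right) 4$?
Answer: $\frac{6}{4285} \approx 0.0014002$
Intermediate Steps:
$R = - \frac{23}{6}$ ($R = - \frac{1}{2} + \frac{\left(-5\right) 4}{6} = - \frac{1}{2} + \frac{1}{6} \left(-20\right) = - \frac{1}{2} - \frac{10}{3} = - \frac{23}{6} \approx -3.8333$)
$J{\left(b,Q \right)} = - \frac{23}{6}$ ($J{\left(b,Q \right)} = 1 \left(0 - \frac{23}{6}\right) = 1 \left(- \frac{23}{6}\right) = - \frac{23}{6}$)
$\frac{1}{J{\left(-68,-92 \right)} + 718} = \frac{1}{- \frac{23}{6} + 718} = \frac{1}{\frac{4285}{6}} = \frac{6}{4285}$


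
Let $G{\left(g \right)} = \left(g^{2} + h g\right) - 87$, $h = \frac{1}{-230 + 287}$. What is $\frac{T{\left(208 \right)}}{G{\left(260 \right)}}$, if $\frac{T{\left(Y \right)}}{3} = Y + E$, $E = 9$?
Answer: $\frac{37107}{3848501} \approx 0.0096419$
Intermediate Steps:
$h = \frac{1}{57} \approx 0.017544$
$G{\left(g \right)} = -87 + g^{2} + \frac{g}{57}$ ($G{\left(g \right)} = \left(g^{2} + \frac{g}{57}\right) - 87 = -87 + g^{2} + \frac{g}{57}$)
$T{\left(Y \right)} = 27 + 3 Y$ ($T{\left(Y \right)} = 3 \left(Y + 9\right) = 3 \left(9 + Y\right) = 27 + 3 Y$)
$\frac{T{\left(208 \right)}}{G{\left(260 \right)}} = \frac{27 + 3 \cdot 208}{-87 + 260^{2} + \frac{1}{57} \cdot 260} = \frac{27 + 624}{-87 + 67600 + \frac{260}{57}} = \frac{651}{\frac{3848501}{57}} = 651 \cdot \frac{57}{3848501} = \frac{37107}{3848501}$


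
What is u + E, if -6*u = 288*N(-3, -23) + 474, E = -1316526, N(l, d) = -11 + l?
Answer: -1315933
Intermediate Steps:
u = 593 (u = -(288*(-11 - 3) + 474)/6 = -(288*(-14) + 474)/6 = -(-4032 + 474)/6 = -1/6*(-3558) = 593)
u + E = 593 - 1316526 = -1315933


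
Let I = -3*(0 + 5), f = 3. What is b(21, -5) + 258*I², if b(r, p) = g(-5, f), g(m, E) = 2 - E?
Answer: 58049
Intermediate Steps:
I = -15 (I = -3*5 = -15)
b(r, p) = -1 (b(r, p) = 2 - 1*3 = 2 - 3 = -1)
b(21, -5) + 258*I² = -1 + 258*(-15)² = -1 + 258*225 = -1 + 58050 = 58049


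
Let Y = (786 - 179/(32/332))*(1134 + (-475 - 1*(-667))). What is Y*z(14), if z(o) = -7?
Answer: 39768729/4 ≈ 9.9422e+6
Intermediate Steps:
Y = -5681247/4 (Y = (786 - 179/(32*(1/332)))*(1134 + (-475 + 667)) = (786 - 179/8/83)*(1134 + 192) = (786 - 179*83/8)*1326 = (786 - 14857/8)*1326 = -8569/8*1326 = -5681247/4 ≈ -1.4203e+6)
Y*z(14) = -5681247/4*(-7) = 39768729/4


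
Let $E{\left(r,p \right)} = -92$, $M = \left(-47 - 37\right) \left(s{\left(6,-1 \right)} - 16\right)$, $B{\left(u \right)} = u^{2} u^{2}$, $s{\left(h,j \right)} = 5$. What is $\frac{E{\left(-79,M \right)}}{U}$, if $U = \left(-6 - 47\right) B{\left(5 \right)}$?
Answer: $\frac{92}{33125} \approx 0.0027774$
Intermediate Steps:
$B{\left(u \right)} = u^{4}$
$M = 924$ ($M = \left(-47 - 37\right) \left(5 - 16\right) = \left(-84\right) \left(-11\right) = 924$)
$U = -33125$ ($U = \left(-6 - 47\right) 5^{4} = \left(-53\right) 625 = -33125$)
$\frac{E{\left(-79,M \right)}}{U} = - \frac{92}{-33125} = \left(-92\right) \left(- \frac{1}{33125}\right) = \frac{92}{33125}$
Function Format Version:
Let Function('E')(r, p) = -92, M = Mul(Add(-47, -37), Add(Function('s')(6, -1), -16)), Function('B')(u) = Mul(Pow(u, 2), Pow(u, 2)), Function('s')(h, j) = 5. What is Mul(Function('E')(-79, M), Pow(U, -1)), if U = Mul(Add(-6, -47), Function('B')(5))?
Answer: Rational(92, 33125) ≈ 0.0027774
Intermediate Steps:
Function('B')(u) = Pow(u, 4)
M = 924 (M = Mul(Add(-47, -37), Add(5, -16)) = Mul(-84, -11) = 924)
U = -33125 (U = Mul(Add(-6, -47), Pow(5, 4)) = Mul(-53, 625) = -33125)
Mul(Function('E')(-79, M), Pow(U, -1)) = Mul(-92, Pow(-33125, -1)) = Mul(-92, Rational(-1, 33125)) = Rational(92, 33125)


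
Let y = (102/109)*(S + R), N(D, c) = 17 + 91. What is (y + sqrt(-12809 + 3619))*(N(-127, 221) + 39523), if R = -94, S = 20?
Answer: -299134788/109 + 39631*I*sqrt(9190) ≈ -2.7444e+6 + 3.7992e+6*I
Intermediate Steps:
N(D, c) = 108
y = -7548/109 (y = (102/109)*(20 - 94) = (102*(1/109))*(-74) = (102/109)*(-74) = -7548/109 ≈ -69.248)
(y + sqrt(-12809 + 3619))*(N(-127, 221) + 39523) = (-7548/109 + sqrt(-12809 + 3619))*(108 + 39523) = (-7548/109 + sqrt(-9190))*39631 = (-7548/109 + I*sqrt(9190))*39631 = -299134788/109 + 39631*I*sqrt(9190)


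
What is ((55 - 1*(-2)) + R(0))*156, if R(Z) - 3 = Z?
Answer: 9360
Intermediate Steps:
R(Z) = 3 + Z
((55 - 1*(-2)) + R(0))*156 = ((55 - 1*(-2)) + (3 + 0))*156 = ((55 + 2) + 3)*156 = (57 + 3)*156 = 60*156 = 9360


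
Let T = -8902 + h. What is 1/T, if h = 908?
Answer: -1/7994 ≈ -0.00012509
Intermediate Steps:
T = -7994 (T = -8902 + 908 = -7994)
1/T = 1/(-7994) = -1/7994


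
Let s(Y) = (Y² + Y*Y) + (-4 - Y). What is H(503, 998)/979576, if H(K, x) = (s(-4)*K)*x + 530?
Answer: 8032169/489788 ≈ 16.399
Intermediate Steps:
s(Y) = -4 - Y + 2*Y² (s(Y) = (Y² + Y²) + (-4 - Y) = 2*Y² + (-4 - Y) = -4 - Y + 2*Y²)
H(K, x) = 530 + 32*K*x (H(K, x) = ((-4 - 1*(-4) + 2*(-4)²)*K)*x + 530 = ((-4 + 4 + 2*16)*K)*x + 530 = ((-4 + 4 + 32)*K)*x + 530 = (32*K)*x + 530 = 32*K*x + 530 = 530 + 32*K*x)
H(503, 998)/979576 = (530 + 32*503*998)/979576 = (530 + 16063808)*(1/979576) = 16064338*(1/979576) = 8032169/489788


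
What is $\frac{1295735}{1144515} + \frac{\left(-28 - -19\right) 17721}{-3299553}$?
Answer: $\frac{53231642}{45093891} \approx 1.1805$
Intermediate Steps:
$\frac{1295735}{1144515} + \frac{\left(-28 - -19\right) 17721}{-3299553} = 1295735 \cdot \frac{1}{1144515} + \left(-28 + 19\right) 17721 \left(- \frac{1}{3299553}\right) = \frac{259147}{228903} + \left(-9\right) 17721 \left(- \frac{1}{3299553}\right) = \frac{259147}{228903} - - \frac{17721}{366617} = \frac{259147}{228903} + \frac{17721}{366617} = \frac{53231642}{45093891}$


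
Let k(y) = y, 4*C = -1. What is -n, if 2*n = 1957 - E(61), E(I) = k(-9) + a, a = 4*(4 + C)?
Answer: -1951/2 ≈ -975.50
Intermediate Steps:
C = -¼ (C = (¼)*(-1) = -¼ ≈ -0.25000)
a = 15 (a = 4*(4 - ¼) = 4*(15/4) = 15)
E(I) = 6 (E(I) = -9 + 15 = 6)
n = 1951/2 (n = (1957 - 1*6)/2 = (1957 - 6)/2 = (½)*1951 = 1951/2 ≈ 975.50)
-n = -1*1951/2 = -1951/2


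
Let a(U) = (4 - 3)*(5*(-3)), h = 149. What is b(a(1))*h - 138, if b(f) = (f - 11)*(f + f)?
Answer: 116082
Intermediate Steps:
a(U) = -15 (a(U) = 1*(-15) = -15)
b(f) = 2*f*(-11 + f) (b(f) = (-11 + f)*(2*f) = 2*f*(-11 + f))
b(a(1))*h - 138 = (2*(-15)*(-11 - 15))*149 - 138 = (2*(-15)*(-26))*149 - 138 = 780*149 - 138 = 116220 - 138 = 116082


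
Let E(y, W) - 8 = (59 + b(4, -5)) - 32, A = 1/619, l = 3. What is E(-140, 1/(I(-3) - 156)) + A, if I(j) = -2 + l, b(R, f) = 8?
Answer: 26618/619 ≈ 43.002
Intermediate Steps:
I(j) = 1 (I(j) = -2 + 3 = 1)
A = 1/619 ≈ 0.0016155
E(y, W) = 43 (E(y, W) = 8 + ((59 + 8) - 32) = 8 + (67 - 32) = 8 + 35 = 43)
E(-140, 1/(I(-3) - 156)) + A = 43 + 1/619 = 26618/619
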